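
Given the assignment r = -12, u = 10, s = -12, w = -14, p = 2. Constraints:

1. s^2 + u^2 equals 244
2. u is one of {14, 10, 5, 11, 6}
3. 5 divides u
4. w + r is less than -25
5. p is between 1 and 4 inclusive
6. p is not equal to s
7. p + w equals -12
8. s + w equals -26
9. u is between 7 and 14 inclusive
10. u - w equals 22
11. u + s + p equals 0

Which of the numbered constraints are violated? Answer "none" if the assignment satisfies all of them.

Constraint 10 does not hold.

1. s^2 + u^2 = (-12)^2 + 10^2 = 144 + 100 = 244 — holds.
2. u = 10 is in {14, 10, 5, 11, 6} — holds.
3. 10 / 5 = 2, so 5 divides 10 — holds.
4. w + r = -14 + (-12) = -26; -26 < -25 — holds.
5. p = 2 lies in [1, 4] — holds.
6. p = 2, s = -12; distinct — holds.
7. p + w = 2 + (-14) = -12 — holds.
8. s + w = -12 + (-14) = -26 — holds.
9. u = 10 lies in [7, 14] — holds.
10. u - w = 10 - (-14) = 24, not 22 — does not hold.
11. u + s + p = 10 + (-12) + 2 = 0 — holds.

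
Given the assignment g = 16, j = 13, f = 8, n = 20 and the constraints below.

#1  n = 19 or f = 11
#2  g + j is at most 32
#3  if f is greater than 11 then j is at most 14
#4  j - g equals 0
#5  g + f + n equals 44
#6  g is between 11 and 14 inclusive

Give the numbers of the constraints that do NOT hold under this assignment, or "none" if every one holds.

The assignment fails constraints 1, 4, and 6.

#1 n = 20 ≠ 19 and f = 8 ≠ 11; both disjuncts false  false
#2 g + j = 16 + 13 = 29; 29 ≤ 32  true
#3 f = 8, not > 11; antecedent false, conditional vacuously true  true
#4 j - g = 13 - 16 = -3, not 0  false
#5 g + f + n = 16 + 8 + 20 = 44  true
#6 g = 16 is outside [11, 14]  false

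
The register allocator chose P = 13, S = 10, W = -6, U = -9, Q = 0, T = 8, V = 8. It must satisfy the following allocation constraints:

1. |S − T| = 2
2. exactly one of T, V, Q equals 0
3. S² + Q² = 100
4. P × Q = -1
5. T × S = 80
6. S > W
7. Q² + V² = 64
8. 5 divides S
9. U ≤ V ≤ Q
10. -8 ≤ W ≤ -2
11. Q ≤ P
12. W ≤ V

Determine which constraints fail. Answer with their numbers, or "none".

The assignment fails constraints 4 and 9.

1. |10 − 8| = 2  OK
2. T=8, V=8, Q=0; 1 of them equals 0  OK
3. S² + Q² = 10² + 0² = 100 + 0 = 100  OK
4. P × Q = 13 × 0 = 0, not -1  FAIL
5. T × S = 8 × 10 = 80  OK
6. S = 10, W = -6; 10 > -6  OK
7. Q² + V² = 0² + 8² = 0 + 64 = 64  OK
8. 10 / 5 = 2, so 5 divides 10  OK
9. values -9, 8, 0; V = 8 is not ≤ Q = 0  FAIL
10. W = -6 lies in [-8, -2]  OK
11. Q = 0, P = 13; 0 ≤ 13  OK
12. W = -6, V = 8; -6 ≤ 8  OK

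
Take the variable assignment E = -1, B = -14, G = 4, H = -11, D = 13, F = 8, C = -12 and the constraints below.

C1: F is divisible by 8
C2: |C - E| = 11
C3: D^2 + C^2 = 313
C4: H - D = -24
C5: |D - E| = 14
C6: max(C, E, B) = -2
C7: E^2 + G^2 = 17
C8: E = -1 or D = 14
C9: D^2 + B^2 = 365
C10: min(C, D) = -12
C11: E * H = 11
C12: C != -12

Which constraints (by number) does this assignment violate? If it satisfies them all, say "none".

The assignment fails constraints 6 and 12.

C1: 8 / 8 = 1, so 8 divides 8 — holds.
C2: |-12 - (-1)| = 11 — holds.
C3: D^2 + C^2 = 13^2 + (-12)^2 = 169 + 144 = 313 — holds.
C4: H - D = -11 - 13 = -24 — holds.
C5: |13 - (-1)| = 14 — holds.
C6: max(-12, -1, -14) = -1, not -2 — does not hold.
C7: E^2 + G^2 = (-1)^2 + 4^2 = 1 + 16 = 17 — holds.
C8: E = -1 = -1 (first disjunct) — holds.
C9: D^2 + B^2 = 13^2 + (-14)^2 = 169 + 196 = 365 — holds.
C10: min(-12, 13) = -12 — holds.
C11: E * H = -1 * (-11) = 11 — holds.
C12: C = -12, but -12 is required to differ — does not hold.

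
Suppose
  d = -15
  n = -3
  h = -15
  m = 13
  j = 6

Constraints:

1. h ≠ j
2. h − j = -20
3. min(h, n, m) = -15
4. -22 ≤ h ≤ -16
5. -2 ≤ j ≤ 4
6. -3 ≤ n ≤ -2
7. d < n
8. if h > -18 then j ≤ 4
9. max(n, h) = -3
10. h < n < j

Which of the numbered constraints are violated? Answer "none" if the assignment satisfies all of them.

1. h = -15, j = 6; distinct — holds.
2. h − j = -15 − 6 = -21, not -20 — fails.
3. min(-15, -3, 13) = -15 — holds.
4. h = -15 is outside [-22, -16] — fails.
5. j = 6 is outside [-2, 4] — fails.
6. n = -3 lies in [-3, -2] — holds.
7. d = -15, n = -3; -15 < -3 — holds.
8. h = -15 > -18, so we need j ≤ 4; but j = 6 > 4 — fails.
9. max(-3, -15) = -3 — holds.
10. values -15 < -3 < 6 — holds.

Constraints 2, 4, 5, and 8 are violated.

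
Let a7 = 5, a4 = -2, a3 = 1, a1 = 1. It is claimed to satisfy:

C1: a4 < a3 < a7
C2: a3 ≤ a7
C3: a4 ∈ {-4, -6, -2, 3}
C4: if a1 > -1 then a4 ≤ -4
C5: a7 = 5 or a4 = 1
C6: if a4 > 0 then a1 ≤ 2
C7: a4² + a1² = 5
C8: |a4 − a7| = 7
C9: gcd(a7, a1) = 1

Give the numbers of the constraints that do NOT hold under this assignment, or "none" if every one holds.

Constraint 4 is violated.

C1: values -2 < 1 < 5  OK
C2: a3 = 1, a7 = 5; 1 ≤ 5  OK
C3: a4 = -2 is in {-4, -6, -2, 3}  OK
C4: a1 = 1 > -1, so we need a4 ≤ -4; but a4 = -2 > -4  FAIL
C5: a7 = 5 = 5 (first disjunct)  OK
C6: a4 = -2, not > 0; antecedent false, conditional vacuously true  OK
C7: a4² + a1² = (-2)² + 1² = 4 + 1 = 5  OK
C8: |-2 − 5| = 7  OK
C9: gcd(5, 1) = 1  OK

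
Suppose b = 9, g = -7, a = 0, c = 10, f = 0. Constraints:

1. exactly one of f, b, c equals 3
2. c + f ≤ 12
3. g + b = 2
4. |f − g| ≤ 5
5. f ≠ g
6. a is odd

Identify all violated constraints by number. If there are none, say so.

1. f=0, b=9, c=10; 0 of them equal 3, not exactly one — violated.
2. c + f = 10 + 0 = 10; 10 ≤ 12 — satisfied.
3. g + b = -7 + 9 = 2 — satisfied.
4. |0 − (-7)| = 7; 7 > 5, exceeds bound 5 — violated.
5. f = 0, g = -7; distinct — satisfied.
6. a = 0 is even — violated.

Constraints 1, 4, and 6 are violated.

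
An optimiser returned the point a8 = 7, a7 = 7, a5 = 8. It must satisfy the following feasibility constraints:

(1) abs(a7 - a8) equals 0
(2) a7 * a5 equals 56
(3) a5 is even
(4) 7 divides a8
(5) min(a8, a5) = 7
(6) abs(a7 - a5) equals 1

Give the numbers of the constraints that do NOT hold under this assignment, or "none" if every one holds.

No violations.

(1) abs(7 - 7) = 0  ✓
(2) a7 * a5 = 7 * 8 = 56  ✓
(3) a5 = 8 is even  ✓
(4) 7 / 7 = 1, so 7 divides 7  ✓
(5) min(7, 8) = 7  ✓
(6) abs(7 - 8) = 1  ✓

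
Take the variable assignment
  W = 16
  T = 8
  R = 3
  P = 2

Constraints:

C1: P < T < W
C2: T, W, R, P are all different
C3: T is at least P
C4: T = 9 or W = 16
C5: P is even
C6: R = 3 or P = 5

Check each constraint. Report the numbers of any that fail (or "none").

C1: values 2 < 8 < 16 — OK.
C2: values 8, 16, 3, 2 are pairwise distinct — OK.
C3: T = 8, P = 2; 8 ≥ 2 — OK.
C4: T = 8 ≠ 9, but W = 16 = 16 (second disjunct) — OK.
C5: P = 2 is even — OK.
C6: R = 3 = 3 (first disjunct) — OK.

The assignment satisfies every constraint.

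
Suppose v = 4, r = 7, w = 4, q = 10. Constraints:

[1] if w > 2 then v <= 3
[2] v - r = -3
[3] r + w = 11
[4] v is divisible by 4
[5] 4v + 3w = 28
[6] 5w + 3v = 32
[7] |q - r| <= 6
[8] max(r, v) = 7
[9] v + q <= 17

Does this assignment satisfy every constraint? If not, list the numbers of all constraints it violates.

Constraint 1 does not hold.

[1] w = 4 > 2, so we need v ≤ 3; but v = 4 > 3  fails
[2] v - r = 4 - 7 = -3  holds
[3] r + w = 7 + 4 = 11  holds
[4] 4 / 4 = 1, so 4 divides 4  holds
[5] 4v + 3w = 4(4) + 3(4) = 28  holds
[6] 5w + 3v = 5(4) + 3(4) = 32  holds
[7] |10 - 7| = 3; 3 ≤ 6  holds
[8] max(7, 4) = 7  holds
[9] v + q = 4 + 10 = 14; 14 ≤ 17  holds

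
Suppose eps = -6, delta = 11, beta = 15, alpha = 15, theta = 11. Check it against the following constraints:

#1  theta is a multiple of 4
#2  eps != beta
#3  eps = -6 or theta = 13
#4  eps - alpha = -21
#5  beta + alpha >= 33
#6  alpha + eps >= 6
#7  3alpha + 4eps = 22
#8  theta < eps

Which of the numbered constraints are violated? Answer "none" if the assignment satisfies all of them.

#1 11 = 4*2 + 3, so 4 does not divide 11  ✘
#2 eps = -6, beta = 15; distinct  ✔
#3 eps = -6 = -6 (first disjunct)  ✔
#4 eps - alpha = -6 - 15 = -21  ✔
#5 beta + alpha = 15 + 15 = 30; 30 < 33, bound 33 not met  ✘
#6 alpha + eps = 15 + (-6) = 9; 9 ≥ 6  ✔
#7 3alpha + 4eps = 3(15) + 4(-6) = 21, not 22  ✘
#8 theta = 11, eps = -6; 11 ≥ -6 (want <)  ✘

Violated: 1, 5, 7, 8.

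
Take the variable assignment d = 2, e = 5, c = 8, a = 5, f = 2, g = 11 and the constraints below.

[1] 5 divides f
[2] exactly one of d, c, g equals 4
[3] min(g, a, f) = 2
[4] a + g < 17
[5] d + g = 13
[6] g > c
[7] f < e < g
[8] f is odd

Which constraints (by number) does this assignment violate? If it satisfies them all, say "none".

The assignment fails constraints 1, 2, and 8.

[1] 2 = 5*0 + 2, so 5 does not divide 2 — violated.
[2] d=2, c=8, g=11; 0 of them equal 4, not exactly one — violated.
[3] min(11, 5, 2) = 2 — satisfied.
[4] a + g = 5 + 11 = 16; 16 < 17 — satisfied.
[5] d + g = 2 + 11 = 13 — satisfied.
[6] g = 11, c = 8; 11 > 8 — satisfied.
[7] values 2 < 5 < 11 — satisfied.
[8] f = 2 is even — violated.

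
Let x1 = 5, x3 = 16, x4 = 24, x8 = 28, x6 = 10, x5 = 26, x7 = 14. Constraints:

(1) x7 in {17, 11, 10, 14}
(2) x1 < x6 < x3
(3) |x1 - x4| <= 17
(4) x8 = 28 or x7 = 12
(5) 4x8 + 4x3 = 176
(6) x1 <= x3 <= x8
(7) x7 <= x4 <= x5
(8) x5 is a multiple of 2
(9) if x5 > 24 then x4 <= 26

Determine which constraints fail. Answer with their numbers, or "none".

(1) x7 = 14 is in {17, 11, 10, 14} — OK.
(2) values 5 < 10 < 16 — OK.
(3) |5 - 24| = 19; 19 > 17, exceeds bound 17 — violated.
(4) x8 = 28 = 28 (first disjunct) — OK.
(5) 4x8 + 4x3 = 4(28) + 4(16) = 176 — OK.
(6) values 5 <= 16 <= 28 — OK.
(7) values 14 <= 24 <= 26 — OK.
(8) 26 / 2 = 13, so 2 divides 26 — OK.
(9) x5 = 26 > 24, so we need x4 ≤ 26; x4 = 24 ≤ 26 — OK.

Violated: 3.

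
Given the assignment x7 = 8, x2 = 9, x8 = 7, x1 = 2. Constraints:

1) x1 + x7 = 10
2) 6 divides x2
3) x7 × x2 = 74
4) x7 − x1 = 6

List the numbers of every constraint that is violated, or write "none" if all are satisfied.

1) x1 + x7 = 2 + 8 = 10 — satisfied.
2) 9 = 6×1 + 3, so 6 does not divide 9 — violated.
3) x7 × x2 = 8 × 9 = 72, not 74 — violated.
4) x7 − x1 = 8 − 2 = 6 — satisfied.

Violated: 2 and 3.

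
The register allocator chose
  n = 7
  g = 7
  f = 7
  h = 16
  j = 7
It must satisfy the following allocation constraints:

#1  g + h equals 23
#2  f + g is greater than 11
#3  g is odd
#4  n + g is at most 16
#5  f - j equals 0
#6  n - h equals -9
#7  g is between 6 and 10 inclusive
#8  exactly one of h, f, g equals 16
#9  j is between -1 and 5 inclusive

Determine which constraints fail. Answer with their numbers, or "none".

#1 g + h = 7 + 16 = 23  OK
#2 f + g = 7 + 7 = 14; 14 > 11  OK
#3 g = 7 is odd  OK
#4 n + g = 7 + 7 = 14; 14 ≤ 16  OK
#5 f - j = 7 - 7 = 0  OK
#6 n - h = 7 - 16 = -9  OK
#7 g = 7 lies in [6, 10]  OK
#8 h=16, f=7, g=7; 1 of them equals 16  OK
#9 j = 7 is outside [-1, 5]  FAIL

Violated: 9.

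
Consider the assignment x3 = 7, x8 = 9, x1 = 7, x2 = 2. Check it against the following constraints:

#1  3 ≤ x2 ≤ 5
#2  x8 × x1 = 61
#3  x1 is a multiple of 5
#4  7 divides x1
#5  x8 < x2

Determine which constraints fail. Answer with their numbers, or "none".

No — constraints 1, 2, 3, and 5 are not satisfied.

#1 x2 = 2 is outside [3, 5] — violated.
#2 x8 × x1 = 9 × 7 = 63, not 61 — violated.
#3 7 = 5×1 + 2, so 5 does not divide 7 — violated.
#4 7 / 7 = 1, so 7 divides 7 — OK.
#5 x8 = 9, x2 = 2; 9 ≥ 2 (want <) — violated.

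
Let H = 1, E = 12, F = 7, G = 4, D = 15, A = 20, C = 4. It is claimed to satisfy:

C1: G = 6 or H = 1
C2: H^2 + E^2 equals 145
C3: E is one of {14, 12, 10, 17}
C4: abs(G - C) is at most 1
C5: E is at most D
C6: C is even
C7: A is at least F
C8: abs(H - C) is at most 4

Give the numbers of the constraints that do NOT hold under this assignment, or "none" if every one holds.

Yes — all constraints hold.

C1: G = 4 ≠ 6, but H = 1 = 1 (second disjunct)  OK
C2: H^2 + E^2 = 1^2 + 12^2 = 1 + 144 = 145  OK
C3: E = 12 is in {14, 12, 10, 17}  OK
C4: abs(4 - 4) = 0; 0 ≤ 1  OK
C5: E = 12, D = 15; 12 ≤ 15  OK
C6: C = 4 is even  OK
C7: A = 20, F = 7; 20 ≥ 7  OK
C8: abs(1 - 4) = 3; 3 ≤ 4  OK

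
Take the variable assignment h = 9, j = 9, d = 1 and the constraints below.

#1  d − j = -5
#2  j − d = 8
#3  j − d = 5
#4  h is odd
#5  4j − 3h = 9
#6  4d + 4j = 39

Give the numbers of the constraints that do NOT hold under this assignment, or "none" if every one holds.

#1 d − j = 1 − 9 = -8, not -5 — fails.
#2 j − d = 9 − 1 = 8 — holds.
#3 j − d = 9 − 1 = 8, not 5 — fails.
#4 h = 9 is odd — holds.
#5 4j − 3h = 4(9) − 3(9) = 9 — holds.
#6 4d + 4j = 4(1) + 4(9) = 40, not 39 — fails.

No — constraints 1, 3, and 6 are not satisfied.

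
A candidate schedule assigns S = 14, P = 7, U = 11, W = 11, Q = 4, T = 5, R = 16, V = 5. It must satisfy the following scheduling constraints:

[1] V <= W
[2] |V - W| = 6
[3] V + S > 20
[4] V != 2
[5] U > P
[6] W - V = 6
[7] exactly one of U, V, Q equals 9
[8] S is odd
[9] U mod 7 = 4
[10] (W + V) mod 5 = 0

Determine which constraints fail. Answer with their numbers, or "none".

Constraints 3, 7, 8, and 10 do not hold.

[1] V = 5, W = 11; 5 ≤ 11  true
[2] |5 - 11| = 6  true
[3] V + S = 5 + 14 = 19; 19 ≤ 20, bound 20 not met  false
[4] V = 5, and 5 ≠ 2  true
[5] U = 11, P = 7; 11 > 7  true
[6] W - V = 11 - 5 = 6  true
[7] U=11, V=5, Q=4; 0 of them equal 9, not exactly one  false
[8] S = 14 is even  false
[9] 11 mod 7 = 4  true
[10] W + V = 16; 16 mod 5 = 1, not 0  false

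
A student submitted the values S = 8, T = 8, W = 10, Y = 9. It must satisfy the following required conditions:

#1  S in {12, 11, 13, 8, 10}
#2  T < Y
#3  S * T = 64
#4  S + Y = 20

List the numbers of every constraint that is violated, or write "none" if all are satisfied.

No — constraint 4 is not satisfied.

#1 S = 8 is in {12, 11, 13, 8, 10} — OK.
#2 T = 8, Y = 9; 8 < 9 — OK.
#3 S * T = 8 * 8 = 64 — OK.
#4 S + Y = 8 + 9 = 17, not 20 — violated.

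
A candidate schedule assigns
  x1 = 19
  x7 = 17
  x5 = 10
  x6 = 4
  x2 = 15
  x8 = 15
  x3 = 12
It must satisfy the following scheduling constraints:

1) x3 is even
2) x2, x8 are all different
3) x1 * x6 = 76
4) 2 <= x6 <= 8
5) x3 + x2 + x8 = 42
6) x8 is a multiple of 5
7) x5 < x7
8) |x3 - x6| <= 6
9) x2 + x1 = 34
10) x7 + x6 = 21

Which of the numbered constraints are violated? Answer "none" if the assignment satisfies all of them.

No — constraints 2, 8 are not satisfied.

1) x3 = 12 is even — satisfied.
2) x2 = x8 = 15, not all different — violated.
3) x1 * x6 = 19 * 4 = 76 — satisfied.
4) x6 = 4 lies in [2, 8] — satisfied.
5) x3 + x2 + x8 = 12 + 15 + 15 = 42 — satisfied.
6) 15 / 5 = 3, so 5 divides 15 — satisfied.
7) x5 = 10, x7 = 17; 10 < 17 — satisfied.
8) |12 - 4| = 8; 8 > 6, exceeds bound 6 — violated.
9) x2 + x1 = 15 + 19 = 34 — satisfied.
10) x7 + x6 = 17 + 4 = 21 — satisfied.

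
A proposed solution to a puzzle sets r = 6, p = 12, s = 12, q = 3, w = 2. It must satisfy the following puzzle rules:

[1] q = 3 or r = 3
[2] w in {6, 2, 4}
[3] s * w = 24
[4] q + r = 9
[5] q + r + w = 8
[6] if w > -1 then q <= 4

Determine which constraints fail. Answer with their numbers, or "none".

Violated: 5.

[1] q = 3 = 3 (first disjunct) — satisfied.
[2] w = 2 is in {6, 2, 4} — satisfied.
[3] s * w = 12 * 2 = 24 — satisfied.
[4] q + r = 3 + 6 = 9 — satisfied.
[5] q + r + w = 3 + 6 + 2 = 11, not 8 — violated.
[6] w = 2 > -1, so we need q ≤ 4; q = 3 ≤ 4 — satisfied.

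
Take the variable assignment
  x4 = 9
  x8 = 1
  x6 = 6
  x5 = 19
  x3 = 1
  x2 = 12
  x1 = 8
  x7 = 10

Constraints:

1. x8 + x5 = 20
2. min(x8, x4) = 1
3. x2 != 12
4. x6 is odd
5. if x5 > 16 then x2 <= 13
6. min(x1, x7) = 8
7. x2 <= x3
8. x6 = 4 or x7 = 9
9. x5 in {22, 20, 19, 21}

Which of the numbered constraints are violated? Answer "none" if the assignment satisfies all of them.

Violated: 3, 4, 7, and 8.

1. x8 + x5 = 1 + 19 = 20  yes
2. min(1, 9) = 1  yes
3. x2 = 12, but 12 is required to differ  no
4. x6 = 6 is even  no
5. x5 = 19 > 16, so we need x2 ≤ 13; x2 = 12 ≤ 13  yes
6. min(8, 10) = 8  yes
7. x2 = 12, x3 = 1; 12 > 1 (want ≤)  no
8. x6 = 6 ≠ 4 and x7 = 10 ≠ 9; both disjuncts false  no
9. x5 = 19 is in {22, 20, 19, 21}  yes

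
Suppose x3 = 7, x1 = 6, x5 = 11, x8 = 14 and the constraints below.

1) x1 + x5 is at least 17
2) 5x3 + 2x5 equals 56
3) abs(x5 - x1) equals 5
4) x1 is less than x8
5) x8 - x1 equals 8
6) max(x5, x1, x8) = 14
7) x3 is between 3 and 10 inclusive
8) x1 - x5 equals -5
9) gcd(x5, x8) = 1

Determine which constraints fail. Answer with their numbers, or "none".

Violated: 2.

1) x1 + x5 = 6 + 11 = 17; 17 ≥ 17  ✓
2) 5x3 + 2x5 = 5(7) + 2(11) = 57, not 56  ✗
3) abs(11 - 6) = 5  ✓
4) x1 = 6, x8 = 14; 6 < 14  ✓
5) x8 - x1 = 14 - 6 = 8  ✓
6) max(11, 6, 14) = 14  ✓
7) x3 = 7 lies in [3, 10]  ✓
8) x1 - x5 = 6 - 11 = -5  ✓
9) gcd(11, 14) = 1  ✓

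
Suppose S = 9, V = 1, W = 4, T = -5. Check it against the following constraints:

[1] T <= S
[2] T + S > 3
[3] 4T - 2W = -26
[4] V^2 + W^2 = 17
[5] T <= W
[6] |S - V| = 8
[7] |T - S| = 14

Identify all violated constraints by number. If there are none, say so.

Constraint 3 does not hold.

[1] T = -5, S = 9; -5 ≤ 9 — satisfied.
[2] T + S = -5 + 9 = 4; 4 > 3 — satisfied.
[3] 4T - 2W = 4(-5) - 2(4) = -28, not -26 — violated.
[4] V^2 + W^2 = 1^2 + 4^2 = 1 + 16 = 17 — satisfied.
[5] T = -5, W = 4; -5 ≤ 4 — satisfied.
[6] |9 - 1| = 8 — satisfied.
[7] |-5 - 9| = 14 — satisfied.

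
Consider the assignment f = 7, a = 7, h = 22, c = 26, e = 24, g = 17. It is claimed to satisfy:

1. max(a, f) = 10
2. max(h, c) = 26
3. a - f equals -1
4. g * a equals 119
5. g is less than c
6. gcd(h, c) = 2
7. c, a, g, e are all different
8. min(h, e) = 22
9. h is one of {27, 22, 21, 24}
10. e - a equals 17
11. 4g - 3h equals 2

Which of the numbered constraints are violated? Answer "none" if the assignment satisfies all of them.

1. max(7, 7) = 7, not 10 — violated.
2. max(22, 26) = 26 — satisfied.
3. a - f = 7 - 7 = 0, not -1 — violated.
4. g * a = 17 * 7 = 119 — satisfied.
5. g = 17, c = 26; 17 < 26 — satisfied.
6. gcd(22, 26) = 2 — satisfied.
7. values 26, 7, 17, 24 are pairwise distinct — satisfied.
8. min(22, 24) = 22 — satisfied.
9. h = 22 is in {27, 22, 21, 24} — satisfied.
10. e - a = 24 - 7 = 17 — satisfied.
11. 4g - 3h = 4(17) - 3(22) = 2 — satisfied.

Constraints 1, 3 do not hold.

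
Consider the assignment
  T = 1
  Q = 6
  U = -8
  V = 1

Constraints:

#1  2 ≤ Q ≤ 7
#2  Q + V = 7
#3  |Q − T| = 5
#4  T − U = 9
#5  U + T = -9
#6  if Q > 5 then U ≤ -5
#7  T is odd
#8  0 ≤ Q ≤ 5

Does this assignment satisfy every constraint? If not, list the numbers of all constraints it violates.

#1 Q = 6 lies in [2, 7] — holds.
#2 Q + V = 6 + 1 = 7 — holds.
#3 |6 − 1| = 5 — holds.
#4 T − U = 1 − (-8) = 9 — holds.
#5 U + T = -8 + 1 = -7, not -9 — does not hold.
#6 Q = 6 > 5, so we need U ≤ -5; U = -8 ≤ -5 — holds.
#7 T = 1 is odd — holds.
#8 Q = 6 is outside [0, 5] — does not hold.

Violated: 5, 8.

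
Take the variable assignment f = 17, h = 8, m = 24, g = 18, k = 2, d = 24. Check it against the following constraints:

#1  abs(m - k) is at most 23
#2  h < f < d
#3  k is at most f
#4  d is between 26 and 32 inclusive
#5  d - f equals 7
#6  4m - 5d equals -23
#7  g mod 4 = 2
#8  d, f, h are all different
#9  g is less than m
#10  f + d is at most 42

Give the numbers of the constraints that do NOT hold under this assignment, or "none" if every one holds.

Violated: 4 and 6.

#1 abs(24 - 2) = 22; 22 ≤ 23  yes
#2 values 8 < 17 < 24  yes
#3 k = 2, f = 17; 2 ≤ 17  yes
#4 d = 24 is outside [26, 32]  no
#5 d - f = 24 - 17 = 7  yes
#6 4m - 5d = 4(24) - 5(24) = -24, not -23  no
#7 18 mod 4 = 2  yes
#8 values 24, 17, 8 are pairwise distinct  yes
#9 g = 18, m = 24; 18 < 24  yes
#10 f + d = 17 + 24 = 41; 41 ≤ 42  yes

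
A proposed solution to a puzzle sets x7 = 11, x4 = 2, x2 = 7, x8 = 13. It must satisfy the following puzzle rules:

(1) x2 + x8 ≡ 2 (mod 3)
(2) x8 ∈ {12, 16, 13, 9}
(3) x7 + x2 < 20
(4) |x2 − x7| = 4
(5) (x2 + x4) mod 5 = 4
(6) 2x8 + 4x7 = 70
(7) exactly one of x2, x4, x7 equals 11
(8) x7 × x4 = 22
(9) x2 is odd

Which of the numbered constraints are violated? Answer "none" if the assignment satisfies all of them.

(1) x2 + x8 = 20; 20 mod 3 = 2  ✓
(2) x8 = 13 is in {12, 16, 13, 9}  ✓
(3) x7 + x2 = 11 + 7 = 18; 18 < 20  ✓
(4) |7 − 11| = 4  ✓
(5) x2 + x4 = 9; 9 mod 5 = 4  ✓
(6) 2x8 + 4x7 = 2(13) + 4(11) = 70  ✓
(7) x2=7, x4=2, x7=11; 1 of them equals 11  ✓
(8) x7 × x4 = 11 × 2 = 22  ✓
(9) x2 = 7 is odd  ✓

The assignment satisfies every constraint.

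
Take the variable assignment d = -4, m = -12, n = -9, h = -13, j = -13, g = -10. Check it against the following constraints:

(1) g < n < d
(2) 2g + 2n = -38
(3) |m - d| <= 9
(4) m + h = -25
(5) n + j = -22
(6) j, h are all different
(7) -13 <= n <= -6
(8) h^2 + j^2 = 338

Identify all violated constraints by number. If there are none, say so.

Constraint 6 does not hold.

(1) values -10 < -9 < -4 — holds.
(2) 2g + 2n = 2(-10) + 2(-9) = -38 — holds.
(3) |-12 - (-4)| = 8; 8 ≤ 9 — holds.
(4) m + h = -12 + (-13) = -25 — holds.
(5) n + j = -9 + (-13) = -22 — holds.
(6) j = h = -13, not all different — does not hold.
(7) n = -9 lies in [-13, -6] — holds.
(8) h^2 + j^2 = (-13)^2 + (-13)^2 = 169 + 169 = 338 — holds.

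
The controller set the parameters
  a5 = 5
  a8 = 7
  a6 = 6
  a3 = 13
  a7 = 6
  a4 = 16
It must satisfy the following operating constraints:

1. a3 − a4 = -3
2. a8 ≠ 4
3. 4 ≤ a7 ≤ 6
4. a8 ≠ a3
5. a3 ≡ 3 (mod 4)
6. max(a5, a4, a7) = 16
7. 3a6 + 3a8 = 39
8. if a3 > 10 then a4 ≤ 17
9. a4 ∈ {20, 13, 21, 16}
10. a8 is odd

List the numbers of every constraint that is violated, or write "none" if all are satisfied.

1. a3 − a4 = 13 − 16 = -3 — OK.
2. a8 = 7, and 7 ≠ 4 — OK.
3. a7 = 6 lies in [4, 6] — OK.
4. a8 = 7, a3 = 13; distinct — OK.
5. 13 mod 4 = 1, not 3 — violated.
6. max(5, 16, 6) = 16 — OK.
7. 3a6 + 3a8 = 3(6) + 3(7) = 39 — OK.
8. a3 = 13 > 10, so we need a4 ≤ 17; a4 = 16 ≤ 17 — OK.
9. a4 = 16 is in {20, 13, 21, 16} — OK.
10. a8 = 7 is odd — OK.

Constraint 5 does not hold.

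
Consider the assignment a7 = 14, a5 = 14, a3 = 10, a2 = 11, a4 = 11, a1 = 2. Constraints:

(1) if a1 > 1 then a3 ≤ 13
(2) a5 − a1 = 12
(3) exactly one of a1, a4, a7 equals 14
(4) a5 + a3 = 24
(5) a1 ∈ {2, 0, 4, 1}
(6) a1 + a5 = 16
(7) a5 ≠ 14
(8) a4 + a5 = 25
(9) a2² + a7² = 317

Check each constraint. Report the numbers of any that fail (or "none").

No — constraint 7 is not satisfied.

(1) a1 = 2 > 1, so we need a3 ≤ 13; a3 = 10 ≤ 13  holds
(2) a5 − a1 = 14 − 2 = 12  holds
(3) a1=2, a4=11, a7=14; 1 of them equals 14  holds
(4) a5 + a3 = 14 + 10 = 24  holds
(5) a1 = 2 is in {2, 0, 4, 1}  holds
(6) a1 + a5 = 2 + 14 = 16  holds
(7) a5 = 14, but 14 is required to differ  fails
(8) a4 + a5 = 11 + 14 = 25  holds
(9) a2² + a7² = 11² + 14² = 121 + 196 = 317  holds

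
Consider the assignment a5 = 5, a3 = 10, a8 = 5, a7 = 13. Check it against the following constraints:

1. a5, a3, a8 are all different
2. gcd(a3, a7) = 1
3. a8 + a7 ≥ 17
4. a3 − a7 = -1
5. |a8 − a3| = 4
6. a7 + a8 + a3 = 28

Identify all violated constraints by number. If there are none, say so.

1. a5 = a8 = 5, not all different  ✘
2. gcd(10, 13) = 1  ✔
3. a8 + a7 = 5 + 13 = 18; 18 ≥ 17  ✔
4. a3 − a7 = 10 − 13 = -3, not -1  ✘
5. |5 − 10| = 5, not 4  ✘
6. a7 + a8 + a3 = 13 + 5 + 10 = 28  ✔

Constraints 1, 4, 5 are violated.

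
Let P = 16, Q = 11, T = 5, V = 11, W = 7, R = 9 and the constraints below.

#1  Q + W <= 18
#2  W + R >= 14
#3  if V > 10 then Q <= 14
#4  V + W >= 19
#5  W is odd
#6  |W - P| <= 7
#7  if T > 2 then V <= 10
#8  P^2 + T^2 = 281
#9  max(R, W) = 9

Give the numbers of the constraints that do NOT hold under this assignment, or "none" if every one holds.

#1 Q + W = 11 + 7 = 18; 18 ≤ 18 — OK.
#2 W + R = 7 + 9 = 16; 16 ≥ 14 — OK.
#3 V = 11 > 10, so we need Q ≤ 14; Q = 11 ≤ 14 — OK.
#4 V + W = 11 + 7 = 18; 18 < 19, bound 19 not met — violated.
#5 W = 7 is odd — OK.
#6 |7 - 16| = 9; 9 > 7, exceeds bound 7 — violated.
#7 T = 5 > 2, so we need V ≤ 10; but V = 11 > 10 — violated.
#8 P^2 + T^2 = 16^2 + 5^2 = 256 + 25 = 281 — OK.
#9 max(9, 7) = 9 — OK.

Constraints 4, 6, 7 are violated.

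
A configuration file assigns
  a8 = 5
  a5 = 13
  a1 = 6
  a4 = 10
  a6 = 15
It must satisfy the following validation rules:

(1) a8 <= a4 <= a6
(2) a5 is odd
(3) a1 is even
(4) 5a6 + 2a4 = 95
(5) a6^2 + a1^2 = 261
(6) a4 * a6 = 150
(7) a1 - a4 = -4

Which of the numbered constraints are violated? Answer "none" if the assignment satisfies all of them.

(1) values 5 <= 10 <= 15 — OK.
(2) a5 = 13 is odd — OK.
(3) a1 = 6 is even — OK.
(4) 5a6 + 2a4 = 5(15) + 2(10) = 95 — OK.
(5) a6^2 + a1^2 = 15^2 + 6^2 = 225 + 36 = 261 — OK.
(6) a4 * a6 = 10 * 15 = 150 — OK.
(7) a1 - a4 = 6 - 10 = -4 — OK.

None — every constraint holds.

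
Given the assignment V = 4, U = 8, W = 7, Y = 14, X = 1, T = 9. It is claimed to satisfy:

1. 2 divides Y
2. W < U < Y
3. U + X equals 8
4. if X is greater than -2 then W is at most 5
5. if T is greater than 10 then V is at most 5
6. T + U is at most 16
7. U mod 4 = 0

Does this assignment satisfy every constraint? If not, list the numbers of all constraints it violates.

Constraints 3, 4, 6 do not hold.

1. 14 / 2 = 7, so 2 divides 14  yes
2. values 7 < 8 < 14  yes
3. U + X = 8 + 1 = 9, not 8  no
4. X = 1 > -2, so we need W ≤ 5; but W = 7 > 5  no
5. T = 9, not > 10; antecedent false, conditional vacuously true  yes
6. T + U = 9 + 8 = 17; 17 > 16, bound 16 not met  no
7. 8 mod 4 = 0  yes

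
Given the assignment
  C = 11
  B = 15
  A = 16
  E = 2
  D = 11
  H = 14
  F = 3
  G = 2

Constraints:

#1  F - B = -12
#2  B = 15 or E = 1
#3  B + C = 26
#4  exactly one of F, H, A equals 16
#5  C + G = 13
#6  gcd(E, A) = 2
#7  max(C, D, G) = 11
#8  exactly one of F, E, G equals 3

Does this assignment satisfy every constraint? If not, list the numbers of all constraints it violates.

#1 F - B = 3 - 15 = -12 — satisfied.
#2 B = 15 = 15 (first disjunct) — satisfied.
#3 B + C = 15 + 11 = 26 — satisfied.
#4 F=3, H=14, A=16; 1 of them equals 16 — satisfied.
#5 C + G = 11 + 2 = 13 — satisfied.
#6 gcd(2, 16) = 2 — satisfied.
#7 max(11, 11, 2) = 11 — satisfied.
#8 F=3, E=2, G=2; 1 of them equals 3 — satisfied.

No violations.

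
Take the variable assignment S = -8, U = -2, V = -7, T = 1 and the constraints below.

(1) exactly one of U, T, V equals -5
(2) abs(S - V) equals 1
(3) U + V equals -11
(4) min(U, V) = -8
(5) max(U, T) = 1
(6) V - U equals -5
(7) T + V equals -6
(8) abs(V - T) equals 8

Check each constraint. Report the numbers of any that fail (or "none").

Constraints 1, 3, and 4 do not hold.

(1) U=-2, T=1, V=-7; 0 of them equal -5, not exactly one — fails.
(2) abs(-8 - (-7)) = 1 — holds.
(3) U + V = -2 + (-7) = -9, not -11 — fails.
(4) min(-2, -7) = -7, not -8 — fails.
(5) max(-2, 1) = 1 — holds.
(6) V - U = -7 - (-2) = -5 — holds.
(7) T + V = 1 + (-7) = -6 — holds.
(8) abs(-7 - 1) = 8 — holds.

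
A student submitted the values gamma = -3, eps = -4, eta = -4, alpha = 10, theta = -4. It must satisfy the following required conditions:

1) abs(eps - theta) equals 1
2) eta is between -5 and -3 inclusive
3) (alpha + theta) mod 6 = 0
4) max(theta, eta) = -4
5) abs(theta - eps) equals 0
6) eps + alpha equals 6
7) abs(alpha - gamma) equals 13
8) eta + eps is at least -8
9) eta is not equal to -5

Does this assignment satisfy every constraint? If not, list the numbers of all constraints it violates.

1) abs(-4 - (-4)) = 0, not 1 — does not hold.
2) eta = -4 lies in [-5, -3] — holds.
3) alpha + theta = 6; 6 mod 6 = 0 — holds.
4) max(-4, -4) = -4 — holds.
5) abs(-4 - (-4)) = 0 — holds.
6) eps + alpha = -4 + 10 = 6 — holds.
7) abs(10 - (-3)) = 13 — holds.
8) eta + eps = -4 + (-4) = -8; -8 ≥ -8 — holds.
9) eta = -4, and -4 ≠ -5 — holds.

Constraint 1 is violated.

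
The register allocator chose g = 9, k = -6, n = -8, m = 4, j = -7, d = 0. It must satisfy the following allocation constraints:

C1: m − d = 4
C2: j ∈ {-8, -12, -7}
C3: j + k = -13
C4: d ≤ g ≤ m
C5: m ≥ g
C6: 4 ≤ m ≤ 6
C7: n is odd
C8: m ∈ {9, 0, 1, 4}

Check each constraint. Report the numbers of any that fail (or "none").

C1: m − d = 4 − 0 = 4 — holds.
C2: j = -7 is in {-8, -12, -7} — holds.
C3: j + k = -7 + (-6) = -13 — holds.
C4: values 0, 9, 4; g = 9 is not ≤ m = 4 — fails.
C5: m = 4, g = 9; 4 < 9 (want ≥) — fails.
C6: m = 4 lies in [4, 6] — holds.
C7: n = -8 is even — fails.
C8: m = 4 is in {9, 0, 1, 4} — holds.

The assignment fails constraints 4, 5, and 7.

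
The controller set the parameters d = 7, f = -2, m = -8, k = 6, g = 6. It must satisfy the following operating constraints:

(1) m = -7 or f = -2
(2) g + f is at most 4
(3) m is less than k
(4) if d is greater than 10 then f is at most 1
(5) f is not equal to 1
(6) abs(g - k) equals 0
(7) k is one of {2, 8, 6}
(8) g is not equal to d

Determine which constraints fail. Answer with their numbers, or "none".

(1) m = -8 ≠ -7, but f = -2 = -2 (second disjunct)  true
(2) g + f = 6 + (-2) = 4; 4 ≤ 4  true
(3) m = -8, k = 6; -8 < 6  true
(4) d = 7, not > 10; antecedent false, conditional vacuously true  true
(5) f = -2, and -2 ≠ 1  true
(6) abs(6 - 6) = 0  true
(7) k = 6 is in {2, 8, 6}  true
(8) g = 6, d = 7; distinct  true

None — every constraint holds.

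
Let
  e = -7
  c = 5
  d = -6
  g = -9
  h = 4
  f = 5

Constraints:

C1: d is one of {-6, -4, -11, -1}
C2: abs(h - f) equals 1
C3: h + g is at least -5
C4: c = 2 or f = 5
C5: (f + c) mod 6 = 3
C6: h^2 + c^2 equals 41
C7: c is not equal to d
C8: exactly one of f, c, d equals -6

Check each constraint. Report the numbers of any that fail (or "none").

No — constraint 5 is not satisfied.

C1: d = -6 is in {-6, -4, -11, -1} — satisfied.
C2: abs(4 - 5) = 1 — satisfied.
C3: h + g = 4 + (-9) = -5; -5 ≥ -5 — satisfied.
C4: c = 5 ≠ 2, but f = 5 = 5 (second disjunct) — satisfied.
C5: f + c = 10; 10 mod 6 = 4, not 3 — violated.
C6: h^2 + c^2 = 4^2 + 5^2 = 16 + 25 = 41 — satisfied.
C7: c = 5, d = -6; distinct — satisfied.
C8: f=5, c=5, d=-6; 1 of them equals -6 — satisfied.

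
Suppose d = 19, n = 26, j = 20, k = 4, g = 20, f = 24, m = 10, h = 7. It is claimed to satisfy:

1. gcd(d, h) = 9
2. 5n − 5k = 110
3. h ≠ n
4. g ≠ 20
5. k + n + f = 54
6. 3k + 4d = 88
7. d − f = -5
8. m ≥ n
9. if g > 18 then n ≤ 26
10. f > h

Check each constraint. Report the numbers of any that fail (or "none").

1. gcd(19, 7) = 1, not 9  fails
2. 5n − 5k = 5(26) − 5(4) = 110  holds
3. h = 7, n = 26; distinct  holds
4. g = 20, but 20 is required to differ  fails
5. k + n + f = 4 + 26 + 24 = 54  holds
6. 3k + 4d = 3(4) + 4(19) = 88  holds
7. d − f = 19 − 24 = -5  holds
8. m = 10, n = 26; 10 < 26 (want ≥)  fails
9. g = 20 > 18, so we need n ≤ 26; n = 26 ≤ 26  holds
10. f = 24, h = 7; 24 > 7  holds

Constraints 1, 4, and 8 are violated.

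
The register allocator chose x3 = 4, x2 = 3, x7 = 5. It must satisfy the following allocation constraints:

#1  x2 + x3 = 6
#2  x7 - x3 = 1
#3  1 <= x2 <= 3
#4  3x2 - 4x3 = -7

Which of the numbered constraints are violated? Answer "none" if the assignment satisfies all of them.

Constraint 1 is violated.

#1 x2 + x3 = 3 + 4 = 7, not 6  FAIL
#2 x7 - x3 = 5 - 4 = 1  OK
#3 x2 = 3 lies in [1, 3]  OK
#4 3x2 - 4x3 = 3(3) - 4(4) = -7  OK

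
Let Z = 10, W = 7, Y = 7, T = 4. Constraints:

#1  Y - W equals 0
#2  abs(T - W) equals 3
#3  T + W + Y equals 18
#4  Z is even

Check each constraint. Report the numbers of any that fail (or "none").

#1 Y - W = 7 - 7 = 0  true
#2 abs(4 - 7) = 3  true
#3 T + W + Y = 4 + 7 + 7 = 18  true
#4 Z = 10 is even  true

None — every constraint holds.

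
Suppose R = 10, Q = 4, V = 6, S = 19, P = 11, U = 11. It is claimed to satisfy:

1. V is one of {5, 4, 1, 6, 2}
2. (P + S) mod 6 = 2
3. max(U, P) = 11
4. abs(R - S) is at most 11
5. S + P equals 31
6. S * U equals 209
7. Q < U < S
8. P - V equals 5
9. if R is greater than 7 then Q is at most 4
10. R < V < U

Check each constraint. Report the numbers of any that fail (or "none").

1. V = 6 is in {5, 4, 1, 6, 2}  holds
2. P + S = 30; 30 mod 6 = 0, not 2  fails
3. max(11, 11) = 11  holds
4. abs(10 - 19) = 9; 9 ≤ 11  holds
5. S + P = 19 + 11 = 30, not 31  fails
6. S * U = 19 * 11 = 209  holds
7. values 4 < 11 < 19  holds
8. P - V = 11 - 6 = 5  holds
9. R = 10 > 7, so we need Q ≤ 4; Q = 4 ≤ 4  holds
10. values 10, 6, 11; R = 10 is not < V = 6  fails

Constraints 2, 5, and 10 do not hold.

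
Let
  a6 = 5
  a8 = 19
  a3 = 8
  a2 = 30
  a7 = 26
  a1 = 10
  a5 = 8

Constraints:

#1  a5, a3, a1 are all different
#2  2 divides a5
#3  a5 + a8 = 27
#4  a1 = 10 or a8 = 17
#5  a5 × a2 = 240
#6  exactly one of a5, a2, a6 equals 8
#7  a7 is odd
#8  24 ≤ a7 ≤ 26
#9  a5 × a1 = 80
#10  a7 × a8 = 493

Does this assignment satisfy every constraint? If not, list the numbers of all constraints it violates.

Violated: 1, 7, 10.

#1 a5 = a3 = 8, not all different  ✗
#2 8 / 2 = 4, so 2 divides 8  ✓
#3 a5 + a8 = 8 + 19 = 27  ✓
#4 a1 = 10 = 10 (first disjunct)  ✓
#5 a5 × a2 = 8 × 30 = 240  ✓
#6 a5=8, a2=30, a6=5; 1 of them equals 8  ✓
#7 a7 = 26 is even  ✗
#8 a7 = 26 lies in [24, 26]  ✓
#9 a5 × a1 = 8 × 10 = 80  ✓
#10 a7 × a8 = 26 × 19 = 494, not 493  ✗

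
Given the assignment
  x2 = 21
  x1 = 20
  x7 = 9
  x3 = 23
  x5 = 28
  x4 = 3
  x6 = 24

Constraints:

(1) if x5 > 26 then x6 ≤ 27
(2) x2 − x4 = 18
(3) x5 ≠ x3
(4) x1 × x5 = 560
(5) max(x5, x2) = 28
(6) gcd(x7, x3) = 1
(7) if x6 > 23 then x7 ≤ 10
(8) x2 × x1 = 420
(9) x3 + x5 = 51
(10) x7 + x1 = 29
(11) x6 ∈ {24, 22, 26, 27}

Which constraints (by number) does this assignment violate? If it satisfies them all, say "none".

(1) x5 = 28 > 26, so we need x6 ≤ 27; x6 = 24 ≤ 27  OK
(2) x2 − x4 = 21 − 3 = 18  OK
(3) x5 = 28, x3 = 23; distinct  OK
(4) x1 × x5 = 20 × 28 = 560  OK
(5) max(28, 21) = 28  OK
(6) gcd(9, 23) = 1  OK
(7) x6 = 24 > 23, so we need x7 ≤ 10; x7 = 9 ≤ 10  OK
(8) x2 × x1 = 21 × 20 = 420  OK
(9) x3 + x5 = 23 + 28 = 51  OK
(10) x7 + x1 = 9 + 20 = 29  OK
(11) x6 = 24 is in {24, 22, 26, 27}  OK

No violations.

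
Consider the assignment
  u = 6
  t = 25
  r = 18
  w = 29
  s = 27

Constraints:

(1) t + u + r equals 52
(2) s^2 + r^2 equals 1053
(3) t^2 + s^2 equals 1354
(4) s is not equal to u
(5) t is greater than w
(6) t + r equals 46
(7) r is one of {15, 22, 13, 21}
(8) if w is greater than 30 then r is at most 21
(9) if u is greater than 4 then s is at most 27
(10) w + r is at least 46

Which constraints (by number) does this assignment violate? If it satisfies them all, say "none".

The assignment fails constraints 1, 5, 6, and 7.

(1) t + u + r = 25 + 6 + 18 = 49, not 52  no
(2) s^2 + r^2 = 27^2 + 18^2 = 729 + 324 = 1053  yes
(3) t^2 + s^2 = 25^2 + 27^2 = 625 + 729 = 1354  yes
(4) s = 27, u = 6; distinct  yes
(5) t = 25, w = 29; 25 ≤ 29 (want >)  no
(6) t + r = 25 + 18 = 43, not 46  no
(7) r = 18 is not in {15, 22, 13, 21}  no
(8) w = 29, not > 30; antecedent false, conditional vacuously true  yes
(9) u = 6 > 4, so we need s ≤ 27; s = 27 ≤ 27  yes
(10) w + r = 29 + 18 = 47; 47 ≥ 46  yes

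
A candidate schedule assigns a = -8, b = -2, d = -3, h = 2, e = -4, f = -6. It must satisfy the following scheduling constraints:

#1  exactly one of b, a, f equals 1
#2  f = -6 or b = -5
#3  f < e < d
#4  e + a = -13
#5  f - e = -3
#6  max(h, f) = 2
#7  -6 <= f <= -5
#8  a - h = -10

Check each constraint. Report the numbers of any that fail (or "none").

Violated: 1, 4, and 5.

#1 b=-2, a=-8, f=-6; 0 of them equal 1, not exactly one — does not hold.
#2 f = -6 = -6 (first disjunct) — holds.
#3 values -6 < -4 < -3 — holds.
#4 e + a = -4 + (-8) = -12, not -13 — does not hold.
#5 f - e = -6 - (-4) = -2, not -3 — does not hold.
#6 max(2, -6) = 2 — holds.
#7 f = -6 lies in [-6, -5] — holds.
#8 a - h = -8 - 2 = -10 — holds.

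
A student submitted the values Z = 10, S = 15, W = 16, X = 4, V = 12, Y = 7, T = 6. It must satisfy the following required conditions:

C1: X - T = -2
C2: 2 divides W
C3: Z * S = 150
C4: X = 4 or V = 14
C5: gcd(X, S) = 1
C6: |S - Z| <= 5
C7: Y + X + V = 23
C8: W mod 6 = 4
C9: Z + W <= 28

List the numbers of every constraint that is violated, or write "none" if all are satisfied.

All constraints are satisfied.

C1: X - T = 4 - 6 = -2 — satisfied.
C2: 16 / 2 = 8, so 2 divides 16 — satisfied.
C3: Z * S = 10 * 15 = 150 — satisfied.
C4: X = 4 = 4 (first disjunct) — satisfied.
C5: gcd(4, 15) = 1 — satisfied.
C6: |15 - 10| = 5; 5 ≤ 5 — satisfied.
C7: Y + X + V = 7 + 4 + 12 = 23 — satisfied.
C8: 16 mod 6 = 4 — satisfied.
C9: Z + W = 10 + 16 = 26; 26 ≤ 28 — satisfied.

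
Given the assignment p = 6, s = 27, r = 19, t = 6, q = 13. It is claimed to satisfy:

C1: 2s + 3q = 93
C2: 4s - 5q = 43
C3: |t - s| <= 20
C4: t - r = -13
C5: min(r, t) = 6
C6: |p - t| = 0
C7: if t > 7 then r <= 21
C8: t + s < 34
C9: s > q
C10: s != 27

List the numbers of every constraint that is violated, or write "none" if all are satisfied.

C1: 2s + 3q = 2(27) + 3(13) = 93 — holds.
C2: 4s - 5q = 4(27) - 5(13) = 43 — holds.
C3: |6 - 27| = 21; 21 > 20, exceeds bound 20 — fails.
C4: t - r = 6 - 19 = -13 — holds.
C5: min(19, 6) = 6 — holds.
C6: |6 - 6| = 0 — holds.
C7: t = 6, not > 7; antecedent false, conditional vacuously true — holds.
C8: t + s = 6 + 27 = 33; 33 < 34 — holds.
C9: s = 27, q = 13; 27 > 13 — holds.
C10: s = 27, but 27 is required to differ — fails.

Constraints 3, 10 do not hold.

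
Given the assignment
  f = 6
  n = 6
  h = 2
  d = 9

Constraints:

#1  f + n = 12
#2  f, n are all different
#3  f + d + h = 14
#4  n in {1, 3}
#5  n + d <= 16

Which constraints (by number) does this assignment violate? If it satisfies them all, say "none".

Constraints 2, 3, and 4 do not hold.

#1 f + n = 6 + 6 = 12  ✔
#2 f = n = 6, not all different  ✘
#3 f + d + h = 6 + 9 + 2 = 17, not 14  ✘
#4 n = 6 is not in {1, 3}  ✘
#5 n + d = 6 + 9 = 15; 15 ≤ 16  ✔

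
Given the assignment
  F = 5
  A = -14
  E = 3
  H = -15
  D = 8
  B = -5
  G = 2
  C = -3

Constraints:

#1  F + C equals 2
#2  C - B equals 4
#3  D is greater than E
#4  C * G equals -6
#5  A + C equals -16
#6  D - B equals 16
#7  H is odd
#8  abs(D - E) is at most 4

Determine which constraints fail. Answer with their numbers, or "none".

#1 F + C = 5 + (-3) = 2 — OK.
#2 C - B = -3 - (-5) = 2, not 4 — violated.
#3 D = 8, E = 3; 8 > 3 — OK.
#4 C * G = -3 * 2 = -6 — OK.
#5 A + C = -14 + (-3) = -17, not -16 — violated.
#6 D - B = 8 - (-5) = 13, not 16 — violated.
#7 H = -15 is odd — OK.
#8 abs(8 - 3) = 5; 5 > 4, exceeds bound 4 — violated.

Constraints 2, 5, 6, and 8 are violated.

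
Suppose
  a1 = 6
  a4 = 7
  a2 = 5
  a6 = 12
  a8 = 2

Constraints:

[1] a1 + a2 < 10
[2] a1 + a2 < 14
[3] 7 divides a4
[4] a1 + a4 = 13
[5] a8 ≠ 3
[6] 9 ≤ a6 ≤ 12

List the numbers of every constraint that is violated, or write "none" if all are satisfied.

Violated: 1.

[1] a1 + a2 = 6 + 5 = 11; 11 ≥ 10, bound 10 not met — fails.
[2] a1 + a2 = 6 + 5 = 11; 11 < 14 — holds.
[3] 7 / 7 = 1, so 7 divides 7 — holds.
[4] a1 + a4 = 6 + 7 = 13 — holds.
[5] a8 = 2, and 2 ≠ 3 — holds.
[6] a6 = 12 lies in [9, 12] — holds.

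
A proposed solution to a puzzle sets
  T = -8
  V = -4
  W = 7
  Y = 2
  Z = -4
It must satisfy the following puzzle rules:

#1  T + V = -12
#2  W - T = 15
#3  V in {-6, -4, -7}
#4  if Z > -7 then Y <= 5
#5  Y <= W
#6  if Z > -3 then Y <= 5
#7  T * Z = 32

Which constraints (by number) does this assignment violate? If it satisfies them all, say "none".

#1 T + V = -8 + (-4) = -12  holds
#2 W - T = 7 - (-8) = 15  holds
#3 V = -4 is in {-6, -4, -7}  holds
#4 Z = -4 > -7, so we need Y ≤ 5; Y = 2 ≤ 5  holds
#5 Y = 2, W = 7; 2 ≤ 7  holds
#6 Z = -4, not > -3; antecedent false, conditional vacuously true  holds
#7 T * Z = -8 * (-4) = 32  holds

Yes — all constraints hold.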